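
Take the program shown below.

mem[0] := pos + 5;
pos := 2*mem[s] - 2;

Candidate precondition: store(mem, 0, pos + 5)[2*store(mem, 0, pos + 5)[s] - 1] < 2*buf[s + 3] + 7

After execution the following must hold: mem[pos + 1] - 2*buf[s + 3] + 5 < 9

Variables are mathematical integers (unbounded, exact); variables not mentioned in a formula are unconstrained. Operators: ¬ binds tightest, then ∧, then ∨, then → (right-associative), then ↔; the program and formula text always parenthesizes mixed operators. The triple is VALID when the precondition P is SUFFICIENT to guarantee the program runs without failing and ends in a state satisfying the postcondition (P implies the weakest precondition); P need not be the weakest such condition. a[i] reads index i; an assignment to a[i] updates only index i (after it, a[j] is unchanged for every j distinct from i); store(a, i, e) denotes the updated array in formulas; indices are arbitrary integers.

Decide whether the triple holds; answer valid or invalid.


Working backward. After the program, the postcondition mem[pos + 1] - 2*buf[s + 3] + 5 < 9 must hold; in canonical form it is mem[pos + 1] < 2*buf[s + 3] + 4.
Before pos := 2*mem[s] - 2: mem[2*mem[s] - 1] < 2*buf[s + 3] + 4
Before mem[0] := pos + 5: store(mem, 0, pos + 5)[2*store(mem, 0, pos + 5)[s] - 1] < 2*buf[s + 3] + 4
The weakest precondition is store(mem, 0, pos + 5)[2*store(mem, 0, pos + 5)[s] - 1] < 2*buf[s + 3] + 4.
Check whether store(mem, 0, pos + 5)[2*store(mem, 0, pos + 5)[s] - 1] < 2*buf[s + 3] + 7 implies it.
Countermodel: at the initial state buf = {[-1] = 15213, [0] = 15213, [2] = 15213, [5] = 15213, elsewhere 15213}, mem = {[-1] = 30430, [0] = 30430, [2] = 0, [5] = 30430, elsewhere 30430}, pos = 30425, s = 2, the precondition holds but the weakest precondition fails.
Answer: invalid


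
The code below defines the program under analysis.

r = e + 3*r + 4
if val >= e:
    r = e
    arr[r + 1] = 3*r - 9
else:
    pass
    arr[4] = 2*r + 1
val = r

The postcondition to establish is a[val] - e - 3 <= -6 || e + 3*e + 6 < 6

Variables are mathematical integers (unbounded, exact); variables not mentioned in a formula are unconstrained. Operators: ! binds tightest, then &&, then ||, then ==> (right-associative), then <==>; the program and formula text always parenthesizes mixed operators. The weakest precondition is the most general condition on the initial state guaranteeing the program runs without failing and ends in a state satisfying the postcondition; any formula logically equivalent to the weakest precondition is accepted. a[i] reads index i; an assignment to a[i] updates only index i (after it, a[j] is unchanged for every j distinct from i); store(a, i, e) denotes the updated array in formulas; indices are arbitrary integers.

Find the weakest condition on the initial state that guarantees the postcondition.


Working backward. After the program, the postcondition a[val] - e - 3 <= -6 || e + 3*e + 6 < 6 must hold; in canonical form it is a[val] <= e - 3 || 4*e < 0.
Before val := r: a[r] <= e - 3 || 4*e < 0
Then branch requires a[e] <= e - 3 || 4*e < 0; else branch requires a[r] <= e - 3 || 4*e < 0.
Before the if: (val >= e ==> (a[e] <= e - 3 || 4*e < 0)) && ((!(val >= e)) ==> (a[r] <= e - 3 || 4*e < 0))
Before r := e + 3*r + 4: (val >= e ==> (a[e] <= e - 3 || 4*e < 0)) && ((!(val >= e)) ==> (a[e + 3*r + 4] <= e - 3 || 4*e < 0))
Answer: WP = (val >= e ==> (a[e] <= e - 3 || 4*e < 0)) && ((!(val >= e)) ==> (a[e + 3*r + 4] <= e - 3 || 4*e < 0))


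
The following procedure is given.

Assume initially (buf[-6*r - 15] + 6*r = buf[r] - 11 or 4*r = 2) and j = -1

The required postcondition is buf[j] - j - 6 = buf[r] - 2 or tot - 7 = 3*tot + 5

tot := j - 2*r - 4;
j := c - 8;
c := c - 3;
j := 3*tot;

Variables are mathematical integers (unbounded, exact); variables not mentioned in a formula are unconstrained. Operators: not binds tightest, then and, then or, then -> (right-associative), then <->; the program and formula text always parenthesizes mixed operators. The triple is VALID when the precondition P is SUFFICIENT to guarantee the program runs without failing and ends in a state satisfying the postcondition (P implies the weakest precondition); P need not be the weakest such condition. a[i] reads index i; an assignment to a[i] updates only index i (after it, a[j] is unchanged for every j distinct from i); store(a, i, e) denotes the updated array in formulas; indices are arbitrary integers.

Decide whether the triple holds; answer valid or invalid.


Working backward. After the program, the postcondition buf[j] - j - 6 = buf[r] - 2 or tot - 7 = 3*tot + 5 must hold; in canonical form it is buf[j] = buf[r] + j + 4 or 2*tot = -12.
Before j := 3*tot: buf[3*tot] = buf[r] + 3*tot + 4 or 2*tot = -12
Before c := c - 3: buf[3*tot] = buf[r] + 3*tot + 4 or 2*tot = -12
Before j := c - 8: buf[3*tot] = buf[r] + 3*tot + 4 or 2*tot = -12
Before tot := j - 2*r - 4: buf[3*j - 6*r - 12] + 6*r = buf[r] + 3*j - 8 or 2*j = 4*r - 4
The weakest precondition is buf[3*j - 6*r - 12] + 6*r = buf[r] + 3*j - 8 or 2*j = 4*r - 4.
Check whether (buf[-6*r - 15] + 6*r = buf[r] - 11 or 4*r = 2) and j = -1 implies it.
Every state satisfying the precondition satisfies the weakest precondition: the implication holds.
Answer: valid


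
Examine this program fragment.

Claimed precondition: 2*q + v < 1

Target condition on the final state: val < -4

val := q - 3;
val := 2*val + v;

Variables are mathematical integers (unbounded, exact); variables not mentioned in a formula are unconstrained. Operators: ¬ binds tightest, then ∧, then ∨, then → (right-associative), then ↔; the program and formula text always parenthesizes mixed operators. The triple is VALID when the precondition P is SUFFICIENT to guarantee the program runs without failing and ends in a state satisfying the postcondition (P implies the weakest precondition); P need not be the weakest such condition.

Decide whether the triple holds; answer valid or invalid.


Working backward. After the program, val < -4 must hold.
Before val := 2*val + v: v + 2*val < -4
Before val := q - 3: 2*q + v < 2
The weakest precondition is 2*q + v < 2.
Check whether 2*q + v < 1 implies it.
Every state satisfying the precondition satisfies the weakest precondition: the implication holds.
Answer: valid


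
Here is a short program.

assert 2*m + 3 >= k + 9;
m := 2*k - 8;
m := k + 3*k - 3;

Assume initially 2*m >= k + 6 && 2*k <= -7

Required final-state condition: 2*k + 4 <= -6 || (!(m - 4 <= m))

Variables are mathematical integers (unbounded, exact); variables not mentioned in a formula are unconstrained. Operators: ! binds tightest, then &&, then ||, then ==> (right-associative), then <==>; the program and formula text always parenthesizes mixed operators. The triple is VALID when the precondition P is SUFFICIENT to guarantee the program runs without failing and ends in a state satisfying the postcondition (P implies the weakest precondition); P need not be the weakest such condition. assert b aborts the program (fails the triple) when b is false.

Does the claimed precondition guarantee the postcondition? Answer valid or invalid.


Working backward. After the program, the postcondition 2*k + 4 <= -6 || (!(m - 4 <= m)) must hold; in canonical form it is 2*k <= -10.
Before m := k + 3*k - 3: 2*k <= -10
Before m := 2*k - 8: 2*k <= -10
Before assert 2*m + 3 >= k + 9: 2*m >= k + 6 && 2*k <= -10
The weakest precondition is 2*m >= k + 6 && 2*k <= -10.
Check whether 2*m >= k + 6 && 2*k <= -7 implies it.
Countermodel: at the initial state k = -4, m = 1, the precondition holds but the weakest precondition fails.
Answer: invalid


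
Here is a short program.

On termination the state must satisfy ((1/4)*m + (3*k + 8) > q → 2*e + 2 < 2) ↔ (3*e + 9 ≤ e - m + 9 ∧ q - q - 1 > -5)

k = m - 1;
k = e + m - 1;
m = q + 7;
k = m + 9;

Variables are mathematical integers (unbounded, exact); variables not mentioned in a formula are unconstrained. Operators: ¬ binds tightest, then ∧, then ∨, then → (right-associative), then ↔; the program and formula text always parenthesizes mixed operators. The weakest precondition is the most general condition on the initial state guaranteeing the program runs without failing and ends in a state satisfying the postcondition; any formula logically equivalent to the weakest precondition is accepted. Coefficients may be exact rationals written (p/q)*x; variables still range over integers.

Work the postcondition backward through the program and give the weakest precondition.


Working backward. After the program, the postcondition ((1/4)*m + (3*k + 8) > q → 2*e + 2 < 2) ↔ (3*e + 9 ≤ e - m + 9 ∧ q - q - 1 > -5) must hold; in canonical form it is (3*k + (1/4)*m > q - 8 → 2*e < 0) ↔ 2*e + m ≤ 0.
Before k := m + 9: ((13/4)*m > q - 35 → 2*e < 0) ↔ 2*e + m ≤ 0
Before m := q + 7: ((9/4)*q > -231/4 → 2*e < 0) ↔ 2*e + q ≤ -7
Before k := e + m - 1: ((9/4)*q > -231/4 → 2*e < 0) ↔ 2*e + q ≤ -7
Before k := m - 1: ((9/4)*q > -231/4 → 2*e < 0) ↔ 2*e + q ≤ -7
Answer: WP = ((9/4)*q > -231/4 → 2*e < 0) ↔ 2*e + q ≤ -7


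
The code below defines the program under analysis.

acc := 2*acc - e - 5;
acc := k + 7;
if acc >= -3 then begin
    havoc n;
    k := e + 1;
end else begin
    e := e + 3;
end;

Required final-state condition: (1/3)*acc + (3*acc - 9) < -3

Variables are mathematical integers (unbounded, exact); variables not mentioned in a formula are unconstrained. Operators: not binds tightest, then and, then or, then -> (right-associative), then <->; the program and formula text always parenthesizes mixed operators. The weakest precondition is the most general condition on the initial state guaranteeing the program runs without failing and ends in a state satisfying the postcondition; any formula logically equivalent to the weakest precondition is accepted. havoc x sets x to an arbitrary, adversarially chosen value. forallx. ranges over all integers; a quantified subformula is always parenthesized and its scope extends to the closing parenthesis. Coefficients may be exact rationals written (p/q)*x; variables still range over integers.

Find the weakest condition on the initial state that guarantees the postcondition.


Working backward. After the program, the postcondition (1/3)*acc + (3*acc - 9) < -3 must hold; in canonical form it is (10/3)*acc < 6.
Then branch requires (10/3)*acc < 6; else branch requires (10/3)*acc < 6.
Before the if: (acc >= -3 -> (10/3)*acc < 6) and ((not (acc >= -3)) -> (10/3)*acc < 6)
Before acc := k + 7: (k >= -10 -> (10/3)*k < -52/3) and ((not (k >= -10)) -> (10/3)*k < -52/3)
Before acc := 2*acc - e - 5: (k >= -10 -> (10/3)*k < -52/3) and ((not (k >= -10)) -> (10/3)*k < -52/3)
Answer: WP = (k >= -10 -> (10/3)*k < -52/3) and ((not (k >= -10)) -> (10/3)*k < -52/3)


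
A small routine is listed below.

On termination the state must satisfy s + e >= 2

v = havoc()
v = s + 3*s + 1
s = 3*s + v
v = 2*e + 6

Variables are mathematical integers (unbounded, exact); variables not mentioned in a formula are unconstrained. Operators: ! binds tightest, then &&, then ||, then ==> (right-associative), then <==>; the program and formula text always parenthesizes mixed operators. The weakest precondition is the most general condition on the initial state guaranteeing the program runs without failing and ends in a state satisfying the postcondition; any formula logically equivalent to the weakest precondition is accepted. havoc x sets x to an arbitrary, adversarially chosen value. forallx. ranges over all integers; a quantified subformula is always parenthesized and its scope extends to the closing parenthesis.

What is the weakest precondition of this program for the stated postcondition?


Working backward. After the program, the postcondition s + e >= 2 must hold; in canonical form it is e + s >= 2.
Before v := 2*e + 6: e + s >= 2
Before s := 3*s + v: e + 3*s + v >= 2
Before v := s + 3*s + 1: e + 7*s >= 1
Before havoc v: e + 7*s >= 1
Answer: WP = e + 7*s >= 1


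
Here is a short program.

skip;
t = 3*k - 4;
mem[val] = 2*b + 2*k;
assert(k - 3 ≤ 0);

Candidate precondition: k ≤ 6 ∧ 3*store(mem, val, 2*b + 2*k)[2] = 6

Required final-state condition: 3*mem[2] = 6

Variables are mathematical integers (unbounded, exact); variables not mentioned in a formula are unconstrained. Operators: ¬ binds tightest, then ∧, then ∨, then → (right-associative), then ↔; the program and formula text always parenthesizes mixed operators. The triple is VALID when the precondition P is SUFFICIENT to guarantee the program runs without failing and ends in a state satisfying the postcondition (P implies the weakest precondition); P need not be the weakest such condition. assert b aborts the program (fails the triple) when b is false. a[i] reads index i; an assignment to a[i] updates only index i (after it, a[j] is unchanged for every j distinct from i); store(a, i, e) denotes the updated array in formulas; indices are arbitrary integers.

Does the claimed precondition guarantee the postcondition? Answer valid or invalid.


Working backward. After the program, 3*mem[2] = 6 must hold.
Before assert k - 3 ≤ 0: k ≤ 3 ∧ 3*mem[2] = 6
Before mem[val] := 2*b + 2*k: k ≤ 3 ∧ 3*store(mem, val, 2*b + 2*k)[2] = 6
Before t := 3*k - 4: k ≤ 3 ∧ 3*store(mem, val, 2*b + 2*k)[2] = 6
Before skip: k ≤ 3 ∧ 3*store(mem, val, 2*b + 2*k)[2] = 6
The weakest precondition is k ≤ 3 ∧ 3*store(mem, val, 2*b + 2*k)[2] = 6.
Check whether k ≤ 6 ∧ 3*store(mem, val, 2*b + 2*k)[2] = 6 implies it.
Countermodel: at the initial state b = -5, k = 6, mem = {[2] = 3, elsewhere 3}, val = 2, the precondition holds but the weakest precondition fails.
Answer: invalid


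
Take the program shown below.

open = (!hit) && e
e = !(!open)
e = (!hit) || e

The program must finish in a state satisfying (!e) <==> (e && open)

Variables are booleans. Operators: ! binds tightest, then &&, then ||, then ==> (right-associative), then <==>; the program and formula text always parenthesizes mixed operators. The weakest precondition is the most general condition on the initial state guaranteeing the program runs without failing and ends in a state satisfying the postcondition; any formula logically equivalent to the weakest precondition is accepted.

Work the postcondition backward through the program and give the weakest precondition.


Working backward. After the program, (!e) <==> (e && open) must hold.
Before e := (!hit) || e: (!((!hit) || e)) <==> (((!hit) || e) && open)
Before e := !(!open): (!((!hit) || open)) <==> (((!hit) || open) && open)
Before open := (!hit) && e: (!((!hit) || ((!hit) && e))) <==> (((!hit) || ((!hit) && e)) && (!hit) && e)
Answer: WP = (!((!hit) || ((!hit) && e))) <==> (((!hit) || ((!hit) && e)) && (!hit) && e)


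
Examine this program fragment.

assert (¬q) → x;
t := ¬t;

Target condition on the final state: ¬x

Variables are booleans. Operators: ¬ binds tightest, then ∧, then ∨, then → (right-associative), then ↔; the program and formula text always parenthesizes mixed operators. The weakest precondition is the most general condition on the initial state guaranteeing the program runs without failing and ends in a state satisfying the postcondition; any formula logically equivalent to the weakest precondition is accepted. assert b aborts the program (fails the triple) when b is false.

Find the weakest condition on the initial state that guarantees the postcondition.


Working backward. After the program, ¬x must hold.
Before t := ¬t: ¬x
Before assert (¬q) → x: ((¬q) → x) ∧ (¬x)
Answer: WP = ((¬q) → x) ∧ (¬x)


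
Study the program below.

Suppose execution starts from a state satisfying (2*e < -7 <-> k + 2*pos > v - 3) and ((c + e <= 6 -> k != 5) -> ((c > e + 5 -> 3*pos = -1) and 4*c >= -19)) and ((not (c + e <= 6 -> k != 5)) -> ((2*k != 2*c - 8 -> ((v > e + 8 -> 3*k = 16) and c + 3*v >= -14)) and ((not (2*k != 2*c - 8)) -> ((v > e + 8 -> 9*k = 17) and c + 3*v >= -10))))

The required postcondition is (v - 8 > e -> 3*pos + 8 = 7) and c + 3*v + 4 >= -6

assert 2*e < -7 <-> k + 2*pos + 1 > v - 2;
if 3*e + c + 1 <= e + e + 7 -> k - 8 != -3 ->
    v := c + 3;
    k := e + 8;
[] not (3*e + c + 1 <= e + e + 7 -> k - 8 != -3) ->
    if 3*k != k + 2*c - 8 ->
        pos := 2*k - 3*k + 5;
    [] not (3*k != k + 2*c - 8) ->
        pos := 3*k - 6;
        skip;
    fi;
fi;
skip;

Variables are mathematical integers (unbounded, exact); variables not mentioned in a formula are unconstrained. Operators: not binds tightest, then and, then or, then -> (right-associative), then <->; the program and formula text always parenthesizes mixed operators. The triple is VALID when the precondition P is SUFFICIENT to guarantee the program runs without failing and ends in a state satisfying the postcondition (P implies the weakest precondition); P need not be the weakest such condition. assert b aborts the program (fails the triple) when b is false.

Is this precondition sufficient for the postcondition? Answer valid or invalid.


Working backward. After the program, the postcondition (v - 8 > e -> 3*pos + 8 = 7) and c + 3*v + 4 >= -6 must hold; in canonical form it is (v > e + 8 -> 3*pos = -1) and c + 3*v >= -10.
Before skip: (v > e + 8 -> 3*pos = -1) and c + 3*v >= -10
Then branch requires (c > e + 5 -> 3*pos = -1) and 4*c >= -19; else branch requires (2*k != 2*c - 8 -> ((v > e + 8 -> 3*k = 16) and c + 3*v >= -10)) and ((not (2*k != 2*c - 8)) -> ((v > e + 8 -> 9*k = 17) and c + 3*v >= -10)).
Before the if: ((c + e <= 6 -> k != 5) -> ((c > e + 5 -> 3*pos = -1) and 4*c >= -19)) and ((not (c + e <= 6 -> k != 5)) -> ((2*k != 2*c - 8 -> ((v > e + 8 -> 3*k = 16) and c + 3*v >= -10)) and ((not (2*k != 2*c - 8)) -> ((v > e + 8 -> 9*k = 17) and c + 3*v >= -10))))
Before assert 2*e < -7 <-> k + 2*pos + 1 > v - 2: (2*e < -7 <-> k + 2*pos > v - 3) and ((c + e <= 6 -> k != 5) -> ((c > e + 5 -> 3*pos = -1) and 4*c >= -19)) and ((not (c + e <= 6 -> k != 5)) -> ((2*k != 2*c - 8 -> ((v > e + 8 -> 3*k = 16) and c + 3*v >= -10)) and ((not (2*k != 2*c - 8)) -> ((v > e + 8 -> 9*k = 17) and c + 3*v >= -10))))
The weakest precondition is (2*e < -7 <-> k + 2*pos > v - 3) and ((c + e <= 6 -> k != 5) -> ((c > e + 5 -> 3*pos = -1) and 4*c >= -19)) and ((not (c + e <= 6 -> k != 5)) -> ((2*k != 2*c - 8 -> ((v > e + 8 -> 3*k = 16) and c + 3*v >= -10)) and ((not (2*k != 2*c - 8)) -> ((v > e + 8 -> 9*k = 17) and c + 3*v >= -10)))).
Check whether (2*e < -7 <-> k + 2*pos > v - 3) and ((c + e <= 6 -> k != 5) -> ((c > e + 5 -> 3*pos = -1) and 4*c >= -19)) and ((not (c + e <= 6 -> k != 5)) -> ((2*k != 2*c - 8 -> ((v > e + 8 -> 3*k = 16) and c + 3*v >= -14)) and ((not (2*k != 2*c - 8)) -> ((v > e + 8 -> 9*k = 17) and c + 3*v >= -10)))) implies it.
Countermodel: at the initial state c = 10, e = -4, k = 5, pos = 0, v = -7, the precondition holds but the weakest precondition fails.
Answer: invalid


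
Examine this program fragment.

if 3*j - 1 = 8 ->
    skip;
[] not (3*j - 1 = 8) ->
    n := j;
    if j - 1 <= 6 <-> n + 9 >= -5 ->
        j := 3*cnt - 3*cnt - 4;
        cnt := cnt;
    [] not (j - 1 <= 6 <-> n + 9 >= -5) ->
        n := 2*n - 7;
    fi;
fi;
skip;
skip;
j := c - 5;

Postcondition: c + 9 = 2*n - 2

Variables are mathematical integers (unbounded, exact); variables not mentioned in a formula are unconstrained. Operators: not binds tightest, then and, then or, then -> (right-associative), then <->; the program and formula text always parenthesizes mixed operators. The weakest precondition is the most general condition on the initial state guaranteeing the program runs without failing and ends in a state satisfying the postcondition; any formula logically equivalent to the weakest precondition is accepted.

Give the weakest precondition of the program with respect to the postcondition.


Working backward. After the program, the postcondition c + 9 = 2*n - 2 must hold; in canonical form it is c = 2*n - 11.
Before j := c - 5: c = 2*n - 11
Before skip: c = 2*n - 11
Before skip: c = 2*n - 11
Then branch requires c = 2*n - 11; else branch requires ((j <= 7 <-> j >= -14) -> c = 2*j - 11) and ((not (j <= 7 <-> j >= -14)) -> c = 4*j - 25).
Before the if: (3*j = 9 -> c = 2*n - 11) and ((not (3*j = 9)) -> (((j <= 7 <-> j >= -14) -> c = 2*j - 11) and ((not (j <= 7 <-> j >= -14)) -> c = 4*j - 25)))
Answer: WP = (3*j = 9 -> c = 2*n - 11) and ((not (3*j = 9)) -> (((j <= 7 <-> j >= -14) -> c = 2*j - 11) and ((not (j <= 7 <-> j >= -14)) -> c = 4*j - 25)))


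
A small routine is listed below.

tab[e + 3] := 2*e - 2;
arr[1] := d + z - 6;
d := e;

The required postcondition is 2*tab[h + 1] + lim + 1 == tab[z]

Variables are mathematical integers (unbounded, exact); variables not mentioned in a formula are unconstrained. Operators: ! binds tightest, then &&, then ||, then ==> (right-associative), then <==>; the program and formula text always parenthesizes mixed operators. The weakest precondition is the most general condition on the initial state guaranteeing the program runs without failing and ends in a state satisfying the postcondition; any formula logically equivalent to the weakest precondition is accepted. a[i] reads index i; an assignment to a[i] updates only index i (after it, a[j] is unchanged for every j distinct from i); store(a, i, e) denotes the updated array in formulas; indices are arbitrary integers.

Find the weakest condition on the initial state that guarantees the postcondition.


Working backward. After the program, the postcondition 2*tab[h + 1] + lim + 1 == tab[z] must hold; in canonical form it is 2*tab[h + 1] + lim == tab[z] - 1.
Before d := e: 2*tab[h + 1] + lim == tab[z] - 1
Before arr[1] := d + z - 6: 2*tab[h + 1] + lim == tab[z] - 1
Before tab[e + 3] := 2*e - 2: 2*store(tab, e + 3, 2*e - 2)[h + 1] + lim == store(tab, e + 3, 2*e - 2)[z] - 1
Answer: WP = 2*store(tab, e + 3, 2*e - 2)[h + 1] + lim == store(tab, e + 3, 2*e - 2)[z] - 1


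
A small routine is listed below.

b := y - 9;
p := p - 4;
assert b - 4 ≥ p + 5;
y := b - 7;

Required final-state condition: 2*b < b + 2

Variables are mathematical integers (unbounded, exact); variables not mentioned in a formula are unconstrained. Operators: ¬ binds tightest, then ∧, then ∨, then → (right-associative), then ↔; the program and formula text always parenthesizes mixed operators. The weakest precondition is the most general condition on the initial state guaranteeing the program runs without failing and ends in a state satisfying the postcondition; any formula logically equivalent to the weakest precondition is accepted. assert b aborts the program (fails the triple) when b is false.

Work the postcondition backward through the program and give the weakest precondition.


Working backward. After the program, the postcondition 2*b < b + 2 must hold; in canonical form it is b < 2.
Before y := b - 7: b < 2
Before assert b - 4 ≥ p + 5: b ≥ p + 9 ∧ b < 2
Before p := p - 4: b ≥ p + 5 ∧ b < 2
Before b := y - 9: y ≥ p + 14 ∧ y < 11
Answer: WP = y ≥ p + 14 ∧ y < 11


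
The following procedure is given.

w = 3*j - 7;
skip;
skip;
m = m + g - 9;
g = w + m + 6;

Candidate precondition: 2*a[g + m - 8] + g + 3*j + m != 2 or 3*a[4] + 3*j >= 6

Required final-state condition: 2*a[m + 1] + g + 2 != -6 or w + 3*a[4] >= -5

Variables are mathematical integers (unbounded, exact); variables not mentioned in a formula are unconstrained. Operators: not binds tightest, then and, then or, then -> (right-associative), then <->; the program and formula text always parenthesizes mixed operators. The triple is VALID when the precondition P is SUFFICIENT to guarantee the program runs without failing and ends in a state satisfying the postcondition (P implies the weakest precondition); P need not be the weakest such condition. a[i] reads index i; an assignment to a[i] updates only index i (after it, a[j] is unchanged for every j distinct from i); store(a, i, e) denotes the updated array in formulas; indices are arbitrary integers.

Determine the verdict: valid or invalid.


Working backward. After the program, the postcondition 2*a[m + 1] + g + 2 != -6 or w + 3*a[4] >= -5 must hold; in canonical form it is 2*a[m + 1] + g != -8 or 3*a[4] + w >= -5.
Before g := w + m + 6: 2*a[m + 1] + m + w != -14 or 3*a[4] + w >= -5
Before m := m + g - 9: 2*a[g + m - 8] + g + m + w != -5 or 3*a[4] + w >= -5
Before skip: 2*a[g + m - 8] + g + m + w != -5 or 3*a[4] + w >= -5
Before skip: 2*a[g + m - 8] + g + m + w != -5 or 3*a[4] + w >= -5
Before w := 3*j - 7: 2*a[g + m - 8] + g + 3*j + m != 2 or 3*a[4] + 3*j >= 2
The weakest precondition is 2*a[g + m - 8] + g + 3*j + m != 2 or 3*a[4] + 3*j >= 2.
Check whether 2*a[g + m - 8] + g + 3*j + m != 2 or 3*a[4] + 3*j >= 6 implies it.
Every state satisfying the precondition satisfies the weakest precondition: the implication holds.
Answer: valid


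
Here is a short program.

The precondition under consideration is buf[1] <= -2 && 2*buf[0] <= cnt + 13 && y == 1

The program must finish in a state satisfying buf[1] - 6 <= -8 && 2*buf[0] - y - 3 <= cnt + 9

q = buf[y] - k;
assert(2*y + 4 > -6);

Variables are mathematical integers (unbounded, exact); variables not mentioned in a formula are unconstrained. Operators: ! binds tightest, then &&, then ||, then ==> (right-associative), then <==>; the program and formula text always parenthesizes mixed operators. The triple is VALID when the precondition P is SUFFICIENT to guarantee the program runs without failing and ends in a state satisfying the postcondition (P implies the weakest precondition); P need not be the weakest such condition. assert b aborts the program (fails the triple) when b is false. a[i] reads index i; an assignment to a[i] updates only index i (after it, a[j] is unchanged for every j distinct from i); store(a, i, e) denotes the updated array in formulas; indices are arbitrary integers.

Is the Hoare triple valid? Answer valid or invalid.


Working backward. After the program, the postcondition buf[1] - 6 <= -8 && 2*buf[0] - y - 3 <= cnt + 9 must hold; in canonical form it is buf[1] <= -2 && 2*buf[0] <= cnt + y + 12.
Before assert 2*y + 4 > -6: 2*y > -10 && buf[1] <= -2 && 2*buf[0] <= cnt + y + 12
Before q := buf[y] - k: 2*y > -10 && buf[1] <= -2 && 2*buf[0] <= cnt + y + 12
The weakest precondition is 2*y > -10 && buf[1] <= -2 && 2*buf[0] <= cnt + y + 12.
Check whether buf[1] <= -2 && 2*buf[0] <= cnt + 13 && y == 1 implies it.
Every state satisfying the precondition satisfies the weakest precondition: the implication holds.
Answer: valid


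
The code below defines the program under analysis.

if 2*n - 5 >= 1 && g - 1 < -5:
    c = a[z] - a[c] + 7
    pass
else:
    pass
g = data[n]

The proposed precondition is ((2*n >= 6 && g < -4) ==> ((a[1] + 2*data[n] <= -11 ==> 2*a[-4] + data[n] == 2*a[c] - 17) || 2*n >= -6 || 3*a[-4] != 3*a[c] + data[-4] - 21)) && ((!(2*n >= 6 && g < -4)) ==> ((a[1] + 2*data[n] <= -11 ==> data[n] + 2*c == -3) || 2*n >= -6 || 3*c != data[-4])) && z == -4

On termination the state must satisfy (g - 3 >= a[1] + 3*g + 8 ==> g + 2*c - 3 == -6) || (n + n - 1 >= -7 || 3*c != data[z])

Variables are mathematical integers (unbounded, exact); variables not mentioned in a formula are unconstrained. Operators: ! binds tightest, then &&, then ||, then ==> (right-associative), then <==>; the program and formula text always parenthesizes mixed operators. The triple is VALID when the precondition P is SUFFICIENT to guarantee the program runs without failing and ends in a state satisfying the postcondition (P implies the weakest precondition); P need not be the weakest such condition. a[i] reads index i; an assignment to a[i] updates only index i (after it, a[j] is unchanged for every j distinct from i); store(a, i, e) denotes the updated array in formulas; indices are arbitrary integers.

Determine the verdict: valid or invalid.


Working backward. After the program, the postcondition (g - 3 >= a[1] + 3*g + 8 ==> g + 2*c - 3 == -6) || (n + n - 1 >= -7 || 3*c != data[z]) must hold; in canonical form it is (a[1] + 2*g <= -11 ==> 2*c + g == -3) || 2*n >= -6 || 3*c != data[z].
Before g := data[n]: (a[1] + 2*data[n] <= -11 ==> data[n] + 2*c == -3) || 2*n >= -6 || 3*c != data[z]
Then branch requires (a[1] + 2*data[n] <= -11 ==> 2*a[z] + data[n] == 2*a[c] - 17) || 2*n >= -6 || 3*a[z] != 3*a[c] + data[z] - 21; else branch requires (a[1] + 2*data[n] <= -11 ==> data[n] + 2*c == -3) || 2*n >= -6 || 3*c != data[z].
Before the if: ((2*n >= 6 && g < -4) ==> ((a[1] + 2*data[n] <= -11 ==> 2*a[z] + data[n] == 2*a[c] - 17) || 2*n >= -6 || 3*a[z] != 3*a[c] + data[z] - 21)) && ((!(2*n >= 6 && g < -4)) ==> ((a[1] + 2*data[n] <= -11 ==> data[n] + 2*c == -3) || 2*n >= -6 || 3*c != data[z]))
The weakest precondition is ((2*n >= 6 && g < -4) ==> ((a[1] + 2*data[n] <= -11 ==> 2*a[z] + data[n] == 2*a[c] - 17) || 2*n >= -6 || 3*a[z] != 3*a[c] + data[z] - 21)) && ((!(2*n >= 6 && g < -4)) ==> ((a[1] + 2*data[n] <= -11 ==> data[n] + 2*c == -3) || 2*n >= -6 || 3*c != data[z])).
Check whether ((2*n >= 6 && g < -4) ==> ((a[1] + 2*data[n] <= -11 ==> 2*a[-4] + data[n] == 2*a[c] - 17) || 2*n >= -6 || 3*a[-4] != 3*a[c] + data[-4] - 21)) && ((!(2*n >= 6 && g < -4)) ==> ((a[1] + 2*data[n] <= -11 ==> data[n] + 2*c == -3) || 2*n >= -6 || 3*c != data[-4])) && z == -4 implies it.
Every state satisfying the precondition satisfies the weakest precondition: the implication holds.
Answer: valid


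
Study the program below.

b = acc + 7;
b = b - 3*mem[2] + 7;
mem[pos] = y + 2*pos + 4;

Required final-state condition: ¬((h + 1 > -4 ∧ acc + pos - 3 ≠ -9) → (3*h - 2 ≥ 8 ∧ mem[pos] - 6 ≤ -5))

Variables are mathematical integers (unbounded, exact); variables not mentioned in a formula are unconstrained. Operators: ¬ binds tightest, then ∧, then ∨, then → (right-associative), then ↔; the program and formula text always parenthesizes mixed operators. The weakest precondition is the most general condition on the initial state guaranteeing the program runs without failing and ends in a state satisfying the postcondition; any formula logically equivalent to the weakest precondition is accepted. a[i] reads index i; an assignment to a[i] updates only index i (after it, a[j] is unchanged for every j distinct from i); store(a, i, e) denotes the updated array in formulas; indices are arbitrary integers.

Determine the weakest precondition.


Working backward. After the program, the postcondition ¬((h + 1 > -4 ∧ acc + pos - 3 ≠ -9) → (3*h - 2 ≥ 8 ∧ mem[pos] - 6 ≤ -5)) must hold; in canonical form it is ¬((h > -5 ∧ acc + pos ≠ -6) → (3*h ≥ 10 ∧ mem[pos] ≤ 1)).
Before mem[pos] := y + 2*pos + 4: ¬((h > -5 ∧ acc + pos ≠ -6) → (3*h ≥ 10 ∧ store(mem, pos, 2*pos + y + 4)[pos] ≤ 1))
Before b := b - 3*mem[2] + 7: ¬((h > -5 ∧ acc + pos ≠ -6) → (3*h ≥ 10 ∧ store(mem, pos, 2*pos + y + 4)[pos] ≤ 1))
Before b := acc + 7: ¬((h > -5 ∧ acc + pos ≠ -6) → (3*h ≥ 10 ∧ store(mem, pos, 2*pos + y + 4)[pos] ≤ 1))
Answer: WP = ¬((h > -5 ∧ acc + pos ≠ -6) → (3*h ≥ 10 ∧ store(mem, pos, 2*pos + y + 4)[pos] ≤ 1))


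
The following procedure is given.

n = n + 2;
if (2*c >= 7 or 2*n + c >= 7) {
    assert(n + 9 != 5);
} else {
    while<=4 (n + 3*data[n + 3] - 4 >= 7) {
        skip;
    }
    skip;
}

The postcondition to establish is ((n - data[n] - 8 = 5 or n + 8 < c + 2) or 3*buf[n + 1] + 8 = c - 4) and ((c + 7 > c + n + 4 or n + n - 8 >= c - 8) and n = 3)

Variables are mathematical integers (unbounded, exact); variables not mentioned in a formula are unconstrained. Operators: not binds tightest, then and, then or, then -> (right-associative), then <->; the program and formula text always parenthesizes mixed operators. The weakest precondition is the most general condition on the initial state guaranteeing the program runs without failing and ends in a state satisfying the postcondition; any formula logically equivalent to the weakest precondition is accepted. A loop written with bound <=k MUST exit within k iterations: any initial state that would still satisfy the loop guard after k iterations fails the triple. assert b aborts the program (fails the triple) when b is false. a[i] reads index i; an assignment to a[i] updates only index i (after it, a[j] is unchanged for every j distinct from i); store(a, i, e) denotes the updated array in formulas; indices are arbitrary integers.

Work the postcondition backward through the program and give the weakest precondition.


Working backward. After the program, the postcondition ((n - data[n] - 8 = 5 or n + 8 < c + 2) or 3*buf[n + 1] + 8 = c - 4) and ((c + 7 > c + n + 4 or n + n - 8 >= c - 8) and n = 3) must hold; in canonical form it is (n = data[n] + 13 or n < c - 6 or 3*buf[n + 1] = c - 12) and (n < 3 or 2*n >= c) and n = 3.
Then branch requires n != -4 and (n = data[n] + 13 or n < c - 6 or 3*buf[n + 1] = c - 12) and (n < 3 or 2*n >= c) and n = 3; else branch requires (3*data[n + 3] + n >= 11 -> ((3*data[n + 3] + n >= 11 -> ((3*data[n + 3] + n >= 11 -> ((3*data[n + 3] + n >= 11 -> ((not (3*data[n + 3] + n >= 11)) and (n = data[n] + 13 or n < c - 6 or 3*buf[n + 1] = c - 12) and (n < 3 or 2*n >= c) and n = 3)) and ((not (3*data[n + 3] + n >= 11)) -> ((n = data[n] + 13 or n < c - 6 or 3*buf[n + 1] = c - 12) and (n < 3 or 2*n >= c) and n = 3)))) and ((not (3*data[n + 3] + n >= 11)) -> ((n = data[n] + 13 or n < c - 6 or 3*buf[n + 1] = c - 12) and (n < 3 or 2*n >= c) and n = 3)))) and ((not (3*data[n + 3] + n >= 11)) -> ((n = data[n] + 13 or n < c - 6 or 3*buf[n + 1] = c - 12) and (n < 3 or 2*n >= c) and n = 3)))) and ((not (3*data[n + 3] + n >= 11)) -> ((n = data[n] + 13 or n < c - 6 or 3*buf[n + 1] = c - 12) and (n < 3 or 2*n >= c) and n = 3)).
Before the if: ((2*c >= 7 or c + 2*n >= 7) -> (n != -4 and (n = data[n] + 13 or n < c - 6 or 3*buf[n + 1] = c - 12) and (n < 3 or 2*n >= c) and n = 3)) and ((not (2*c >= 7 or c + 2*n >= 7)) -> ((3*data[n + 3] + n >= 11 -> ((3*data[n + 3] + n >= 11 -> ((3*data[n + 3] + n >= 11 -> ((3*data[n + 3] + n >= 11 -> ((not (3*data[n + 3] + n >= 11)) and (n = data[n] + 13 or n < c - 6 or 3*buf[n + 1] = c - 12) and (n < 3 or 2*n >= c) and n = 3)) and ((not (3*data[n + 3] + n >= 11)) -> ((n = data[n] + 13 or n < c - 6 or 3*buf[n + 1] = c - 12) and (n < 3 or 2*n >= c) and n = 3)))) and ((not (3*data[n + 3] + n >= 11)) -> ((n = data[n] + 13 or n < c - 6 or 3*buf[n + 1] = c - 12) and (n < 3 or 2*n >= c) and n = 3)))) and ((not (3*data[n + 3] + n >= 11)) -> ((n = data[n] + 13 or n < c - 6 or 3*buf[n + 1] = c - 12) and (n < 3 or 2*n >= c) and n = 3)))) and ((not (3*data[n + 3] + n >= 11)) -> ((n = data[n] + 13 or n < c - 6 or 3*buf[n + 1] = c - 12) and (n < 3 or 2*n >= c) and n = 3))))
Before n := n + 2: ((2*c >= 7 or c + 2*n >= 3) -> (n != -6 and (n = data[n + 2] + 11 or n < c - 8 or 3*buf[n + 3] = c - 12) and (n < 1 or 2*n >= c - 4) and n = 1)) and ((not (2*c >= 7 or c + 2*n >= 3)) -> ((3*data[n + 5] + n >= 9 -> ((3*data[n + 5] + n >= 9 -> ((3*data[n + 5] + n >= 9 -> ((3*data[n + 5] + n >= 9 -> ((not (3*data[n + 5] + n >= 9)) and (n = data[n + 2] + 11 or n < c - 8 or 3*buf[n + 3] = c - 12) and (n < 1 or 2*n >= c - 4) and n = 1)) and ((not (3*data[n + 5] + n >= 9)) -> ((n = data[n + 2] + 11 or n < c - 8 or 3*buf[n + 3] = c - 12) and (n < 1 or 2*n >= c - 4) and n = 1)))) and ((not (3*data[n + 5] + n >= 9)) -> ((n = data[n + 2] + 11 or n < c - 8 or 3*buf[n + 3] = c - 12) and (n < 1 or 2*n >= c - 4) and n = 1)))) and ((not (3*data[n + 5] + n >= 9)) -> ((n = data[n + 2] + 11 or n < c - 8 or 3*buf[n + 3] = c - 12) and (n < 1 or 2*n >= c - 4) and n = 1)))) and ((not (3*data[n + 5] + n >= 9)) -> ((n = data[n + 2] + 11 or n < c - 8 or 3*buf[n + 3] = c - 12) and (n < 1 or 2*n >= c - 4) and n = 1))))
Answer: WP = ((2*c >= 7 or c + 2*n >= 3) -> (n != -6 and (n = data[n + 2] + 11 or n < c - 8 or 3*buf[n + 3] = c - 12) and (n < 1 or 2*n >= c - 4) and n = 1)) and ((not (2*c >= 7 or c + 2*n >= 3)) -> ((3*data[n + 5] + n >= 9 -> ((3*data[n + 5] + n >= 9 -> ((3*data[n + 5] + n >= 9 -> ((3*data[n + 5] + n >= 9 -> ((not (3*data[n + 5] + n >= 9)) and (n = data[n + 2] + 11 or n < c - 8 or 3*buf[n + 3] = c - 12) and (n < 1 or 2*n >= c - 4) and n = 1)) and ((not (3*data[n + 5] + n >= 9)) -> ((n = data[n + 2] + 11 or n < c - 8 or 3*buf[n + 3] = c - 12) and (n < 1 or 2*n >= c - 4) and n = 1)))) and ((not (3*data[n + 5] + n >= 9)) -> ((n = data[n + 2] + 11 or n < c - 8 or 3*buf[n + 3] = c - 12) and (n < 1 or 2*n >= c - 4) and n = 1)))) and ((not (3*data[n + 5] + n >= 9)) -> ((n = data[n + 2] + 11 or n < c - 8 or 3*buf[n + 3] = c - 12) and (n < 1 or 2*n >= c - 4) and n = 1)))) and ((not (3*data[n + 5] + n >= 9)) -> ((n = data[n + 2] + 11 or n < c - 8 or 3*buf[n + 3] = c - 12) and (n < 1 or 2*n >= c - 4) and n = 1))))


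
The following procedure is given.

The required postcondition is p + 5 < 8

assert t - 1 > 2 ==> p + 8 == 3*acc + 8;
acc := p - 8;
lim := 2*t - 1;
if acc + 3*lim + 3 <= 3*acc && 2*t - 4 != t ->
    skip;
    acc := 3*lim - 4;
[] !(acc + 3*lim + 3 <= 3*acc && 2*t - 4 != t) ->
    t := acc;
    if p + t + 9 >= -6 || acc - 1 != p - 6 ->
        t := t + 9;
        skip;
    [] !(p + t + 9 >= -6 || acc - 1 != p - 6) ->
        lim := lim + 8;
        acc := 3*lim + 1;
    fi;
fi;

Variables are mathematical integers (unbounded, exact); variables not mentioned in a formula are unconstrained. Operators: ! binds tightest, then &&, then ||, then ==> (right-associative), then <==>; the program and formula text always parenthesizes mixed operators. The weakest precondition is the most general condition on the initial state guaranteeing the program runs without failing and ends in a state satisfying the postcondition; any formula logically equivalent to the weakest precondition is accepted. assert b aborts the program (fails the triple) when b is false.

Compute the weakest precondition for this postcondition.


Working backward. After the program, the postcondition p + 5 < 8 must hold; in canonical form it is p < 3.
Then branch requires p < 3; else branch requires ((acc + p >= -15 || acc != p - 5) ==> p < 3) && ((!(acc + p >= -15 || acc != p - 5)) ==> p < 3).
Before the if: ((3*lim <= 2*acc - 3 && t != 4) ==> p < 3) && ((!(3*lim <= 2*acc - 3 && t != 4)) ==> (((acc + p >= -15 || acc != p - 5) ==> p < 3) && ((!(acc + p >= -15 || acc != p - 5)) ==> p < 3)))
Before lim := 2*t - 1: ((6*t <= 2*acc && t != 4) ==> p < 3) && ((!(6*t <= 2*acc && t != 4)) ==> (((acc + p >= -15 || acc != p - 5) ==> p < 3) && ((!(acc + p >= -15 || acc != p - 5)) ==> p < 3)))
Before acc := p - 8: ((6*t <= 2*p - 16 && t != 4) ==> p < 3) && ((!(6*t <= 2*p - 16 && t != 4)) ==> p < 3)
Before assert t - 1 > 2 ==> p + 8 == 3*acc + 8: (t > 3 ==> p == 3*acc) && ((6*t <= 2*p - 16 && t != 4) ==> p < 3) && ((!(6*t <= 2*p - 16 && t != 4)) ==> p < 3)
Answer: WP = (t > 3 ==> p == 3*acc) && ((6*t <= 2*p - 16 && t != 4) ==> p < 3) && ((!(6*t <= 2*p - 16 && t != 4)) ==> p < 3)


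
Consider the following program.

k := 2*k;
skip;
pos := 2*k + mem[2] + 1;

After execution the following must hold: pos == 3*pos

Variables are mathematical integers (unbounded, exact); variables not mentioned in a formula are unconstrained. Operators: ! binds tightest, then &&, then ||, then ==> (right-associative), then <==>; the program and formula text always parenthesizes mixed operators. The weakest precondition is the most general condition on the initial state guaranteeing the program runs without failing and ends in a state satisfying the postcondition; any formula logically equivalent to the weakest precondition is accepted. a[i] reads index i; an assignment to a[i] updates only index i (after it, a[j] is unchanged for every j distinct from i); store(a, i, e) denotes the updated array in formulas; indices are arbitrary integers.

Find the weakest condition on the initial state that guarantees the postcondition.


Working backward. After the program, the postcondition pos == 3*pos must hold; in canonical form it is 2*pos == 0.
Before pos := 2*k + mem[2] + 1: 2*mem[2] + 4*k == -2
Before skip: 2*mem[2] + 4*k == -2
Before k := 2*k: 2*mem[2] + 8*k == -2
Answer: WP = 2*mem[2] + 8*k == -2


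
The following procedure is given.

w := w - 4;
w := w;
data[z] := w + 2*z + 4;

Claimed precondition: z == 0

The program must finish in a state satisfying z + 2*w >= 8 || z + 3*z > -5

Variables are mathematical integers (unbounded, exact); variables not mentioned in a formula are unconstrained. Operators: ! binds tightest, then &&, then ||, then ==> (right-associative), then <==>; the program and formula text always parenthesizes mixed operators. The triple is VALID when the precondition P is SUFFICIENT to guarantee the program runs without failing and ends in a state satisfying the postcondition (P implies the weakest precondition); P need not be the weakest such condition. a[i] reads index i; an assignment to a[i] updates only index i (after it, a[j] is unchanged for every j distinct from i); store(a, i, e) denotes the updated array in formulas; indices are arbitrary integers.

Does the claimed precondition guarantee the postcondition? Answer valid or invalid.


Working backward. After the program, the postcondition z + 2*w >= 8 || z + 3*z > -5 must hold; in canonical form it is 2*w + z >= 8 || 4*z > -5.
Before data[z] := w + 2*z + 4: 2*w + z >= 8 || 4*z > -5
Before w := w: 2*w + z >= 8 || 4*z > -5
Before w := w - 4: 2*w + z >= 16 || 4*z > -5
The weakest precondition is 2*w + z >= 16 || 4*z > -5.
Check whether z == 0 implies it.
Every state satisfying the precondition satisfies the weakest precondition: the implication holds.
Answer: valid
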